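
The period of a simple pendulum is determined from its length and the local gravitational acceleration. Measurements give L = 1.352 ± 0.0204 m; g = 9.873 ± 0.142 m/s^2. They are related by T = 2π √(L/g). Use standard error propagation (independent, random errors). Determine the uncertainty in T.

T is a product of powers, so relative uncertainties combine in quadrature:
  (½·δL/L)² = (0.5×0.0151)² = 5.69e-05;  (−½·δg/g)² = (-0.5×0.0144)² = 5.17e-05
δT/T = √(0.000109) = 0.0104
T = 2.325 s, so δT = 0.0104 × 2.325 = 0.0242 s.

0.0242 s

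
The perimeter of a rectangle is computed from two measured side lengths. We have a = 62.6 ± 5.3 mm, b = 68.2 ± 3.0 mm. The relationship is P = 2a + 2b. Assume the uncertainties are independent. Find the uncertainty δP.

12.2 mm

Absolute uncertainties add in quadrature for a linear combination:
  (2·δa)² = 112;  (2·δb)² = 36.0
δP = √(148) = 12.2 mm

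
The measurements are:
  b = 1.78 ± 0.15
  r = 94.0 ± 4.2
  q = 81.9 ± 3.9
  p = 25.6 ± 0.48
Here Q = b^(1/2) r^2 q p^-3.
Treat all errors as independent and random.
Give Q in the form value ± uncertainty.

Each factor contributes (exponent × relative error)² to (δQ/Q)²:
  (½·δb/b)² = (0.5×0.0843)² = 0.00178;  (2·δr/r)² = (2×0.0447)² = 0.00799;  (1·δq/q)² = (1×0.0476)² = 0.00227;  (-3·δp/p)² = (-3×0.0187)² = 0.00316
δQ/Q = √(0.0152) = 0.123
Q = 57.5, so δQ = 0.123 × 57.5 = 7.09.

57.5 ± 7.09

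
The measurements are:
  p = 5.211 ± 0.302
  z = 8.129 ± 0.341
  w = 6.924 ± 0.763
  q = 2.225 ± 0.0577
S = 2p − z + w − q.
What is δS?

For a sum/difference, combine absolute errors in quadrature:
  (2·δp)² = 0.365;  (δz)² = 0.116;  (δw)² = 0.582;  (δq)² = 0.00333
δS = √(1.07) = 1.03

1.03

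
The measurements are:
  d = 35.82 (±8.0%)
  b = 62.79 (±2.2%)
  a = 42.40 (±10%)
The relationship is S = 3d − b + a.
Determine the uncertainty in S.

For a sum/difference, combine absolute errors in quadrature:
  (3·δd)² = 73.9;  (δb)² = 1.91;  (δa)² = 18.0
δS = √(93.8) = 9.68

9.68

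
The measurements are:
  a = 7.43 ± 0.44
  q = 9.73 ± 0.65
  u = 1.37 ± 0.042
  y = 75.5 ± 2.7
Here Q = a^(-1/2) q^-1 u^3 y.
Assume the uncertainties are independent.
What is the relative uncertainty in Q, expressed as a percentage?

12.3%

Q is a product of powers, so relative uncertainties combine in quadrature:
  (−½·δa/a)² = (-0.5×0.0592)² = 0.000877;  (-1·δq/q)² = (-1×0.0668)² = 0.00446;  (3·δu/u)² = (3×0.0307)² = 0.00846;  (1·δy/y)² = (1×0.0358)² = 0.00128
δQ/Q = √(0.0151) = 0.123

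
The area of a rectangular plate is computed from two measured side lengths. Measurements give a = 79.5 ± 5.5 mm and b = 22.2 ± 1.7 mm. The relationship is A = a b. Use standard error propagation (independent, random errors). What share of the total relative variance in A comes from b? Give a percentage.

(δA/A)² = (1·δa/a)² + (1·δb/b)²
  a term: (1×0.0692)² = 0.00479
  b term: (1×0.0766)² = 0.00586
Total = 0.0107. Share from b = 0.00586/0.0107 = 0.551.

55.1%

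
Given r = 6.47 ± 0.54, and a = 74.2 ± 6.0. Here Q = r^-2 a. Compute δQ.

For a monomial Q ∝ r^-2, a, fractional errors add in quadrature:
  (-2·δr/r)² = (-2×0.0835)² = 0.0279;  (1·δa/a)² = (1×0.0809)² = 0.00654
δQ/Q = √(0.0344) = 0.185
Q = 1.77, so δQ = 0.185 × 1.77 = 0.329.

0.329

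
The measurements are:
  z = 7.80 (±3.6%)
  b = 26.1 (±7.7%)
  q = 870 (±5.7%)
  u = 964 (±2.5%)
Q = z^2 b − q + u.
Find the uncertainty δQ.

Let p = z^2·b = 1590. δp/p = √((2·δz/z)² + (1·δb/b)²) = √(0.00518 + 0.00593) = 0.105, so δp = 167.
Q = p − q + u: δQ = √(δp² + δq² + δu²) = √(28000 + 2460 + 581) = 176

176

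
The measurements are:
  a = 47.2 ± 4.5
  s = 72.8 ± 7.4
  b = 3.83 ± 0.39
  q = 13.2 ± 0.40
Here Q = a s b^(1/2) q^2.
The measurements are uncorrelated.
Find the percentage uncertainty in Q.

16.0%

Q is a product of powers, so relative uncertainties combine in quadrature:
  (1·δa/a)² = (1×0.0953)² = 0.00909;  (1·δs/s)² = (1×0.102)² = 0.0103;  (½·δb/b)² = (0.5×0.102)² = 0.00259;  (2·δq/q)² = (2×0.0303)² = 0.00367
δQ/Q = √(0.0257) = 0.160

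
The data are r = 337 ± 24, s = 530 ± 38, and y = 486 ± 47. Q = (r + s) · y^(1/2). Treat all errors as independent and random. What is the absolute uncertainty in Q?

1350

Let u = r + s = 867. δu = √(δr² + δs²) = √(576 + 1440) = 44.9, so δu/u = 0.0518.
Q is then a monomial in u, y:
δQ/Q = √((δu/u)² + (½·δy/y)²) = √(0.00269 + 0.00234) = 0.0709
Q = 19100, so δQ = 0.0709 × 19100 = 1350.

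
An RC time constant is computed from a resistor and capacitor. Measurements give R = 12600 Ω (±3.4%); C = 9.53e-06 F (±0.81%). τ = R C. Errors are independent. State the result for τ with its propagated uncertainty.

0.120 ± 0.00420 s

Relative error in a monomial: (δτ/τ)² = Σ (nᵢ · δxᵢ/xᵢ)².
  (1·δR/R)² = (1×0.0340)² = 0.00116;  (1·δC/C)² = (1×0.00810)² = 6.56e-05
δτ/τ = √(0.00122) = 0.0350
τ = 0.120 s, so δτ = 0.0350 × 0.120 = 0.00420 s.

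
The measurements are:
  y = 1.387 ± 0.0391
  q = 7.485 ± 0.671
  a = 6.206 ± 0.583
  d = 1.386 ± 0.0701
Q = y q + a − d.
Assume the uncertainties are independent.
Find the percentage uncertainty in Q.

7.49%

Let p = y·q = 10.38. δp/p = √((1·δy/y)² + (1·δq/q)²) = √(0.000795 + 0.00804) = 0.0940, so δp = 0.976.
Q = p + a − d: δQ = √(δp² + δa² + δd²) = √(0.952 + 0.340 + 0.00491) = 1.14
Q = 15.20, so δQ/Q = 1.14/15.20 = 0.0749.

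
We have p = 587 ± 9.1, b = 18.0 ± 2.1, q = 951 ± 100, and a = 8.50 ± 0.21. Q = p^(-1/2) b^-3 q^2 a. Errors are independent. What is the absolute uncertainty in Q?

Each factor contributes (exponent × relative error)² to (δQ/Q)²:
  (−½·δp/p)² = (-0.5×0.0155)² = 6.01e-05;  (-3·δb/b)² = (-3×0.117)² = 0.122;  (2·δq/q)² = (2×0.105)² = 0.0442;  (1·δa/a)² = (1×0.0247)² = 0.000610
δQ/Q = √(0.167) = 0.409
Q = 54.4, so δQ = 0.409 × 54.4 = 22.3.

22.3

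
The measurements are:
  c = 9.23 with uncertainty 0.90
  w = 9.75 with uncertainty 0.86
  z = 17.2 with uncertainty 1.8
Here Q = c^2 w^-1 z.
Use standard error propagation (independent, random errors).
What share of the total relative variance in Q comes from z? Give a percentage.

(δQ/Q)² = (2·δc/c)² + (-1·δw/w)² + (1·δz/z)²
  c term: (2×0.0975)² = 0.0380
  w term: (-1×0.0882)² = 0.00778
  z term: (1×0.105)² = 0.0110
Total = 0.0568. Share from z = 0.0110/0.0568 = 0.193.

19.3%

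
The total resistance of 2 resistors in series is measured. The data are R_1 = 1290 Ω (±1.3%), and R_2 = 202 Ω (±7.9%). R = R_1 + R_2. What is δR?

For a sum/difference, combine absolute errors in quadrature:
  (δR_1)² = 281;  (δR_2)² = 255
δR = √(536) = 23.1 Ω

23.1 Ω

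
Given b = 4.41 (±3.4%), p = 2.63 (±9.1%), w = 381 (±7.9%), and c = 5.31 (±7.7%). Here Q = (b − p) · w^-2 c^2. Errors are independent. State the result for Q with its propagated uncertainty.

Let u = b − p = 1.78. δu = √(δb² + δp²) = √(0.0225 + 0.0573) = 0.282, so δu/u = 0.159.
Q is then a monomial in u, w, c:
δQ/Q = √((δu/u)² + (-2·δw/w)² + (2·δc/c)²) = √(0.0252 + 0.0250 + 0.0237) = 0.272
Q = 0.000346, so δQ = 0.272 × 0.000346 = 9.4e-05.

(3.46 ± 0.940) × 10^-4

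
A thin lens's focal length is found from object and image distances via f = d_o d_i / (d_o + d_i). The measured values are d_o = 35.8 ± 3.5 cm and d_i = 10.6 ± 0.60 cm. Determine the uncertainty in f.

∂f/∂d_o = (d_i/(d_o+d_i))² = 0.0522;  ∂f/∂d_i = (d_o/(d_o+d_i))² = 0.595
δf = √((∂f/∂d_o · δd_o)² + (∂f/∂d_i · δd_i)²) = √(0.0334 + 0.128) = 0.401 cm

0.401 cm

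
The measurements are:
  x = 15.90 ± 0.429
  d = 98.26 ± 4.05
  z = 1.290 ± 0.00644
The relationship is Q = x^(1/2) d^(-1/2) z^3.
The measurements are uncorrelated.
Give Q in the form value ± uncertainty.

0.8635 ± 0.0249

Q is a product of powers, so relative uncertainties combine in quadrature:
  (½·δx/x)² = (0.5×0.0270)² = 0.000182;  (−½·δd/d)² = (-0.5×0.0412)² = 0.000425;  (3·δz/z)² = (3×0.00499)² = 0.000224
δQ/Q = √(0.000831) = 0.0288
Q = 0.8635, so δQ = 0.0288 × 0.8635 = 0.0249.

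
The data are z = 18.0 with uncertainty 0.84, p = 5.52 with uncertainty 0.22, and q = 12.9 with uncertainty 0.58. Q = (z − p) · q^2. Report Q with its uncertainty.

2080 ± 236

Let u = z − p = 12.5. δu = √(δz² + δp²) = √(0.706 + 0.0484) = 0.868, so δu/u = 0.0696.
Q is then a monomial in u, q:
δQ/Q = √((δu/u)² + (2·δq/q)²) = √(0.00484 + 0.00809) = 0.114
Q = 2080, so δQ = 0.114 × 2080 = 236.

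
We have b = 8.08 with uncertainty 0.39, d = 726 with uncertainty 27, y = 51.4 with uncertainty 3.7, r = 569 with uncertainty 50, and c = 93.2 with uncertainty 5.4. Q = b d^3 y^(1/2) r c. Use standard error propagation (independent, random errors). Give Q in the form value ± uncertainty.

(1.18 ± 0.194) × 10^15

For a monomial Q ∝ b, d^3, y^(1/2), r, c, fractional errors add in quadrature:
  (1·δb/b)² = (1×0.0483)² = 0.00233;  (3·δd/d)² = (3×0.0372)² = 0.0124;  (½·δy/y)² = (0.5×0.0720)² = 0.00130;  (1·δr/r)² = (1×0.0879)² = 0.00772;  (1·δc/c)² = (1×0.0579)² = 0.00336
δQ/Q = √(0.0272) = 0.165
Q = 1.18e+15, so δQ = 0.165 × 1.18e+15 = 1.94e+14.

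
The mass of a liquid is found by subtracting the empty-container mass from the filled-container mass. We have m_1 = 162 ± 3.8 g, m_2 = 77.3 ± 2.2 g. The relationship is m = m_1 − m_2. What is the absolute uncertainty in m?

4.39 g

Each term contributes (cᵢ δxᵢ)² to (δm)²:
  (δm_1)² = 14.4;  (δm_2)² = 4.84
δm = √(19.3) = 4.39 g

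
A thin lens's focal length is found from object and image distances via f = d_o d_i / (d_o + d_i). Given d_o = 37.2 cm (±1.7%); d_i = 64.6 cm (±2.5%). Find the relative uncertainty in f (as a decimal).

0.0141

∂f/∂d_o = (d_i/(d_o+d_i))² = 0.403;  ∂f/∂d_i = (d_o/(d_o+d_i))² = 0.134
δf = √((∂f/∂d_o · δd_o)² + (∂f/∂d_i · δd_i)²) = √(0.0649 + 0.0465) = 0.334 cm
f = 23.6 cm, so δf/f = 0.334/23.6 = 0.0141.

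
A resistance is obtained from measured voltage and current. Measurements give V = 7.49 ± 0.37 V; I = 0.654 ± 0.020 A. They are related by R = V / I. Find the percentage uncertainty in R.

For a monomial R ∝ V, I^-1, fractional errors add in quadrature:
  (1·δV/V)² = (1×0.0494)² = 0.00244;  (-1·δI/I)² = (-1×0.0306)² = 0.000935
δR/R = √(0.00338) = 0.0581

5.81%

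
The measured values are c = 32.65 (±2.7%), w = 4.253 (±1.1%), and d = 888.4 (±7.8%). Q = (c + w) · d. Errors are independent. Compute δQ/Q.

0.0816

Let u = c + w = 36.90. δu = √(δc² + δw²) = √(0.777 + 0.00219) = 0.883, so δu/u = 0.0239.
Q is then a monomial in u, d:
δQ/Q = √((δu/u)² + (1·δd/d)²) = √(0.000572 + 0.00608) = 0.0816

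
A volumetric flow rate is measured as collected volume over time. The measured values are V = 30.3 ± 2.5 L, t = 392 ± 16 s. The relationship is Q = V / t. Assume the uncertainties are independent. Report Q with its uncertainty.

Q is a product of powers, so relative uncertainties combine in quadrature:
  (1·δV/V)² = (1×0.0825)² = 0.00681;  (-1·δt/t)² = (-1×0.0408)² = 0.00167
δQ/Q = √(0.00847) = 0.0921
Q = 0.0773 L/s, so δQ = 0.0921 × 0.0773 = 0.00712 L/s.

0.0773 ± 0.00712 L/s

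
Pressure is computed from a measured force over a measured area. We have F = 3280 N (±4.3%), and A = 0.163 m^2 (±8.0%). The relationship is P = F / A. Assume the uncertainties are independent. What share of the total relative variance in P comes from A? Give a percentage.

(δP/P)² = (1·δF/F)² + (-1·δA/A)²
  F term: (1×0.0430)² = 0.00185
  A term: (-1×0.0800)² = 0.00640
Total = 0.00825. Share from A = 0.00640/0.00825 = 0.776.

77.6%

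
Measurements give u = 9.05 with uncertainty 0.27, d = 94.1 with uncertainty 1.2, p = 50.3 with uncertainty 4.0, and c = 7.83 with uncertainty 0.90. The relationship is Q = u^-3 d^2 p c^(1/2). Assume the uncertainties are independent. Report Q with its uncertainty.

1680 ± 227

For a monomial Q ∝ u^-3, d^2, p, c^(1/2), fractional errors add in quadrature:
  (-3·δu/u)² = (-3×0.0298)² = 0.00801;  (2·δd/d)² = (2×0.0128)² = 0.000650;  (1·δp/p)² = (1×0.0795)² = 0.00632;  (½·δc/c)² = (0.5×0.115)² = 0.00330
δQ/Q = √(0.0183) = 0.135
Q = 1680, so δQ = 0.135 × 1680 = 227.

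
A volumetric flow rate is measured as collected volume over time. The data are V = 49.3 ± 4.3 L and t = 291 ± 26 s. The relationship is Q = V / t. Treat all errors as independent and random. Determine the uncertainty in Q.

For a monomial Q ∝ V, t^-1, fractional errors add in quadrature:
  (1·δV/V)² = (1×0.0872)² = 0.00761;  (-1·δt/t)² = (-1×0.0893)² = 0.00798
δQ/Q = √(0.0156) = 0.125
Q = 0.169 L/s, so δQ = 0.125 × 0.169 = 0.0212 L/s.

0.0212 L/s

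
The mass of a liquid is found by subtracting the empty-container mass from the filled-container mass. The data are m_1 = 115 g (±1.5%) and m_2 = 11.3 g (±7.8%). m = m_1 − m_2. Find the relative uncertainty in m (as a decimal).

Sums and differences: (δm)² = Σ (cᵢ δxᵢ)².
  (δm_1)² = 2.98;  (δm_2)² = 0.777
δm = √(3.75) = 1.94 g
m = 104 g, so δm/m = 1.94/104 = 0.0187.

0.0187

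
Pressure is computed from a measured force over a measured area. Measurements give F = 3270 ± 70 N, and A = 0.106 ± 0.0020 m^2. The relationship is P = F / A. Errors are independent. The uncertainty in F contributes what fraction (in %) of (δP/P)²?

(δP/P)² = (1·δF/F)² + (-1·δA/A)²
  F term: (1×0.0214)² = 0.000458
  A term: (-1×0.0189)² = 0.000356
Total = 0.000814. Share from F = 0.000458/0.000814 = 0.563.

56.3%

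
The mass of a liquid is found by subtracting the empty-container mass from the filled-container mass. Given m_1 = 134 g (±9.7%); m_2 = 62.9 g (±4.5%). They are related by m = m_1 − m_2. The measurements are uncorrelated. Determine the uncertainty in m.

13.3 g

m is a linear combination, so absolute uncertainties add in quadrature:
  (δm_1)² = 169;  (δm_2)² = 8.01
δm = √(177) = 13.3 g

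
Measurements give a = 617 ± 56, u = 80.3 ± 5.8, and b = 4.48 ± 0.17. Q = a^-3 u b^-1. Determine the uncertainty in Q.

Relative error in a monomial: (δQ/Q)² = Σ (nᵢ · δxᵢ/xᵢ)².
  (-3·δa/a)² = (-3×0.0908)² = 0.0741;  (1·δu/u)² = (1×0.0722)² = 0.00522;  (-1·δb/b)² = (-1×0.0379)² = 0.00144
δQ/Q = √(0.0808) = 0.284
Q = 7.63e-08, so δQ = 0.284 × 7.63e-08 = 2.17e-08.

2.17e-08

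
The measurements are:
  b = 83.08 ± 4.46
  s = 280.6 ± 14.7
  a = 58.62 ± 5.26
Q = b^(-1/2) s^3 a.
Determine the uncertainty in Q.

2.6e+07

Q is a product of powers, so relative uncertainties combine in quadrature:
  (−½·δb/b)² = (-0.5×0.0537)² = 0.000720;  (3·δs/s)² = (3×0.0524)² = 0.0247;  (1·δa/a)² = (1×0.0897)² = 0.00805
δQ/Q = √(0.0335) = 0.183
Q = 1.421e+08, so δQ = 0.183 × 1.421e+08 = 2.6e+07.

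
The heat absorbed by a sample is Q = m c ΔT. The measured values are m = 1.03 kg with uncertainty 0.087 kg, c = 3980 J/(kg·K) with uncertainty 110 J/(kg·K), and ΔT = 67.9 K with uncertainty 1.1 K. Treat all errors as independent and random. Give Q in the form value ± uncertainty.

Since Q is a product/quotient, work with relative uncertainties:
  (1·δm/m)² = (1×0.0845)² = 0.00713;  (1·δc/c)² = (1×0.0276)² = 0.000764;  (1·δΔT/ΔT)² = (1×0.0162)² = 0.000262
δQ/Q = √(0.00816) = 0.0903
Q = 2.78e+05 J, so δQ = 0.0903 × 2.78e+05 = 25100 J.

(2.78 ± 0.251) × 10^5 J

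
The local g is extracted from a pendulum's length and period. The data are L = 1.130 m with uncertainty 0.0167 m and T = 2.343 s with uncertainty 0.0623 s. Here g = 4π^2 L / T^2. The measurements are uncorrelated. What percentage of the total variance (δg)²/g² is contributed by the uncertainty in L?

(δg/g)² = (1·δL/L)² + (-2·δT/T)²
  L term: (1×0.0148)² = 0.000218
  T term: (-2×0.0266)² = 0.00283
Total = 0.00305. Share from L = 0.000218/0.00305 = 0.0717.

7.17%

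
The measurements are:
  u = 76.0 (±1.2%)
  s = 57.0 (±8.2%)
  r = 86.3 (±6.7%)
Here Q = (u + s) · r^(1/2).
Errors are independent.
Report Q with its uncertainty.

Let w = u + s = 133. δw = √(δu² + δs²) = √(0.832 + 21.8) = 4.76, so δw/w = 0.0358.
Q is then a monomial in w, r:
δQ/Q = √((δw/w)² + (½·δr/r)²) = √(0.00128 + 0.00112) = 0.0490
Q = 1240, so δQ = 0.0490 × 1240 = 60.6.

1240 ± 60.6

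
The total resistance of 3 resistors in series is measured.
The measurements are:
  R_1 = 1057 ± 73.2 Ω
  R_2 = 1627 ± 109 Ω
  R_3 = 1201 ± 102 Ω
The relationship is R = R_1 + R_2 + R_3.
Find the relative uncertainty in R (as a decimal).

Absolute uncertainties add in quadrature for a linear combination:
  (δR_1)² = 5360;  (δR_2)² = 11900;  (δR_3)² = 10400
δR = √(27600) = 166 Ω
R = 3885 Ω, so δR/R = 166/3885 = 0.0428.

0.0428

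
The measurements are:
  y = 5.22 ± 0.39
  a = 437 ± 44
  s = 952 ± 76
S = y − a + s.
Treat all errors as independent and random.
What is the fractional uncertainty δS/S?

Each term contributes (cᵢ δxᵢ)² to (δS)²:
  (δy)² = 0.152;  (δa)² = 1940;  (δs)² = 5780
δS = √(7710) = 87.8
S = 520, so δS/S = 87.8/520 = 0.169.

0.169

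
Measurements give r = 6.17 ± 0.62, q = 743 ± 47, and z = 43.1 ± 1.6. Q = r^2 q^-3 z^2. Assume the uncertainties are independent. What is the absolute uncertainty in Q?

Each factor contributes (exponent × relative error)² to (δQ/Q)²:
  (2·δr/r)² = (2×0.100)² = 0.0404;  (-3·δq/q)² = (-3×0.0633)² = 0.0360;  (2·δz/z)² = (2×0.0371)² = 0.00551
δQ/Q = √(0.0819) = 0.286
Q = 0.000172, so δQ = 0.286 × 0.000172 = 4.93e-05.

4.93e-05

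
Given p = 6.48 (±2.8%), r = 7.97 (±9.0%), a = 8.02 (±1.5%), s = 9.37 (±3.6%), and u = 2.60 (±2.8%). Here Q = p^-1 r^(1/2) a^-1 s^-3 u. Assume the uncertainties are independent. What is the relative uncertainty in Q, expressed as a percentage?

Relative error in a monomial: (δQ/Q)² = Σ (nᵢ · δxᵢ/xᵢ)².
  (-1·δp/p)² = (-1×0.0280)² = 0.000784;  (½·δr/r)² = (0.5×0.0900)² = 0.00202;  (-1·δa/a)² = (-1×0.0150)² = 0.000225;  (-3·δs/s)² = (-3×0.0360)² = 0.0117;  (1·δu/u)² = (1×0.0280)² = 0.000784
δQ/Q = √(0.0155) = 0.124

12.4%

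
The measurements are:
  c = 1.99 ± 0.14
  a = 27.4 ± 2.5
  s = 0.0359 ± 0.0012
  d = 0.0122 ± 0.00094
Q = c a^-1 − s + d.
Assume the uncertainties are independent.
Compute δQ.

0.00851

Let p = c·a^-1 = 0.0726. δp/p = √((1·δc/c)² + (-1·δa/a)²) = √(0.00495 + 0.00832) = 0.115, so δp = 0.00837.
Q = p − s + d: δQ = √(δp² + δs² + δd²) = √(7e-05 + 1.44e-06 + 8.84e-07) = 0.00851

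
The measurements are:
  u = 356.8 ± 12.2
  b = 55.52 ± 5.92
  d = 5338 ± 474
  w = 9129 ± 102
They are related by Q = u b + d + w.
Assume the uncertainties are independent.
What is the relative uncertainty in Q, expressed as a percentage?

Let p = u·b = 19810. δp/p = √((1·δu/u)² + (1·δb/b)²) = √(0.00117 + 0.0114) = 0.112, so δp = 2220.
Q = p + d + w: δQ = √(δp² + δd² + δw²) = √(4.92e+06 + 2.25e+05 + 10400) = 2270
Q = 34280, so δQ/Q = 2270/34280 = 0.0662.

6.62%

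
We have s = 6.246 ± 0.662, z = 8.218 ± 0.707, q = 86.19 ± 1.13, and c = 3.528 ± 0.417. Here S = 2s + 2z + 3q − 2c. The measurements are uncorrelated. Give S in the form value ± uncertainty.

280.4 ± 3.99

Each term contributes (cᵢ δxᵢ)² to (δS)²:
  (2·δs)² = 1.75;  (2·δz)² = 2.00;  (3·δq)² = 11.5;  (2·δc)² = 0.696
δS = √(15.9) = 3.99
S = 280.4.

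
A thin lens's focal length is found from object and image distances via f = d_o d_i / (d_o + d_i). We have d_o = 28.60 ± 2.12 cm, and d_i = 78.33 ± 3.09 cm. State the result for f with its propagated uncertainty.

20.95 ± 1.16 cm

∂f/∂d_o = (d_i/(d_o+d_i))² = 0.537;  ∂f/∂d_i = (d_o/(d_o+d_i))² = 0.0715
δf = √((∂f/∂d_o · δd_o)² + (∂f/∂d_i · δd_i)²) = √(1.29 + 0.0489) = 1.16 cm
f = 20.95 cm.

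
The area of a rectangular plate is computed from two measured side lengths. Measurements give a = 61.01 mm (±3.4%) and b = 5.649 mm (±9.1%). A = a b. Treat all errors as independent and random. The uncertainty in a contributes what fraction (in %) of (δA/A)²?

12.2%

(δA/A)² = (1·δa/a)² + (1·δb/b)²
  a term: (1×0.0340)² = 0.00116
  b term: (1×0.0910)² = 0.00828
Total = 0.00944. Share from a = 0.00116/0.00944 = 0.122.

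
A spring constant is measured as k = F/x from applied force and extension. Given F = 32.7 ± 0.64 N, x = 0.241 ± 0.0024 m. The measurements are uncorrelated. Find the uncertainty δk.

2.98 N/m

k is a product of powers, so relative uncertainties combine in quadrature:
  (1·δF/F)² = (1×0.0196)² = 0.000383;  (-1·δx/x)² = (-1×0.00996)² = 9.92e-05
δk/k = √(0.000482) = 0.0220
k = 136 N/m, so δk = 0.0220 × 136 = 2.98 N/m.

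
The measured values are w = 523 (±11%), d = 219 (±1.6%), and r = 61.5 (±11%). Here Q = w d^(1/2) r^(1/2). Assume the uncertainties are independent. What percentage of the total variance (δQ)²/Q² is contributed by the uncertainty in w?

79.7%

(δQ/Q)² = (1·δw/w)² + (½·δd/d)² + (½·δr/r)²
  w term: (1×0.110)² = 0.0121
  d term: (0.5×0.0160)² = 6.4e-05
  r term: (0.5×0.110)² = 0.00302
Total = 0.0152. Share from w = 0.0121/0.0152 = 0.797.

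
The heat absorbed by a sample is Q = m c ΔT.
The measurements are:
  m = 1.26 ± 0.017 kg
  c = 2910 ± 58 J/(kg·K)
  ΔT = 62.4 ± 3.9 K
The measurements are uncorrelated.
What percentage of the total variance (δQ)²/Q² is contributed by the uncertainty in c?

8.86%

(δQ/Q)² = (1·δm/m)² + (1·δc/c)² + (1·δΔT/ΔT)²
  m term: (1×0.0135)² = 0.000182
  c term: (1×0.0199)² = 0.000397
  ΔT term: (1×0.0625)² = 0.00391
Total = 0.00449. Share from c = 0.000397/0.00449 = 0.0886.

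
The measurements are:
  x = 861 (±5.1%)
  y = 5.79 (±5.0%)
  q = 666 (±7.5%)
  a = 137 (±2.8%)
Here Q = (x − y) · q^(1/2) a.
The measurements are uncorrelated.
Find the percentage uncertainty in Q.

Let u = x − y = 855. δu = √(δx² + δy²) = √(1930 + 0.0838) = 43.9, so δu/u = 0.0513.
Q is then a monomial in u, q, a:
δQ/Q = √((δu/u)² + (½·δq/q)² + (1·δa/a)²) = √(0.00264 + 0.00141 + 0.000784) = 0.0695

6.95%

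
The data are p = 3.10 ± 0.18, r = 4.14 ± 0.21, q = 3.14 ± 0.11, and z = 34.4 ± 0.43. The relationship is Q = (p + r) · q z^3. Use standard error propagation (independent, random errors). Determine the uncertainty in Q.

59200

Let u = p + r = 7.24. δu = √(δp² + δr²) = √(0.0324 + 0.0441) = 0.277, so δu/u = 0.0382.
Q is then a monomial in u, q, z:
δQ/Q = √((δu/u)² + (1·δq/q)² + (3·δz/z)²) = √(0.00146 + 0.00123 + 0.00141) = 0.0640
Q = 9.25e+05, so δQ = 0.0640 × 9.25e+05 = 59200.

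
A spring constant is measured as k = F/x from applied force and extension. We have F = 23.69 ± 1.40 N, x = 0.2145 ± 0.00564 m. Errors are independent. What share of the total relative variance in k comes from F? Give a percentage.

83.5%

(δk/k)² = (1·δF/F)² + (-1·δx/x)²
  F term: (1×0.0591)² = 0.00349
  x term: (-1×0.0263)² = 0.000691
Total = 0.00418. Share from F = 0.00349/0.00418 = 0.835.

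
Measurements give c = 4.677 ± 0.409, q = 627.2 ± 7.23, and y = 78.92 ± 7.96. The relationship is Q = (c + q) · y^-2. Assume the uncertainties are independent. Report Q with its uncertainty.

Let u = c + q = 631.9. δu = √(δc² + δq²) = √(0.167 + 52.3) = 7.24, so δu/u = 0.0115.
Q is then a monomial in u, y:
δQ/Q = √((δu/u)² + (-2·δy/y)²) = √(0.000131 + 0.0407) = 0.202
Q = 0.1015, so δQ = 0.202 × 0.1015 = 0.0205.

0.1015 ± 0.0205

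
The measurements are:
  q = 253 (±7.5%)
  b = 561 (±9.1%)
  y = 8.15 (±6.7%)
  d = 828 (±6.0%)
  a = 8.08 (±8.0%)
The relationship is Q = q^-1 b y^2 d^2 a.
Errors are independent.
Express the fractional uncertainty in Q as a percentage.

22.9%

Products/powers → add relative errors in quadrature, weighted by exponent:
  (-1·δq/q)² = (-1×0.0750)² = 0.00562;  (1·δb/b)² = (1×0.0910)² = 0.00828;  (2·δy/y)² = (2×0.0670)² = 0.0180;  (2·δd/d)² = (2×0.0600)² = 0.0144;  (1·δa/a)² = (1×0.0800)² = 0.00640
δQ/Q = √(0.0527) = 0.229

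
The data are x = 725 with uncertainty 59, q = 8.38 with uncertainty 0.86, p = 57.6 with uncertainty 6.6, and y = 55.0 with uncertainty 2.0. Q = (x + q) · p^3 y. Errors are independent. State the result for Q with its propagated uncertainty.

Let u = x + q = 733. δu = √(δx² + δq²) = √(3480 + 0.740) = 59.0, so δu/u = 0.0805.
Q is then a monomial in u, p, y:
δQ/Q = √((δu/u)² + (3·δp/p)² + (1·δy/y)²) = √(0.00647 + 0.118 + 0.00132) = 0.355
Q = 7.71e+09, so δQ = 0.355 × 7.71e+09 = 2.74e+09.

(7.71 ± 2.74) × 10^9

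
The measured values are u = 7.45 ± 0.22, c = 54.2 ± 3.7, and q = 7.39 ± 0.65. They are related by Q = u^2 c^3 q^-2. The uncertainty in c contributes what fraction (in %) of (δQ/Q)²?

(δQ/Q)² = (2·δu/u)² + (3·δc/c)² + (-2·δq/q)²
  u term: (2×0.0295)² = 0.00349
  c term: (3×0.0683)² = 0.0419
  q term: (-2×0.0880)² = 0.0309
Total = 0.0764. Share from c = 0.0419/0.0764 = 0.549.

54.9%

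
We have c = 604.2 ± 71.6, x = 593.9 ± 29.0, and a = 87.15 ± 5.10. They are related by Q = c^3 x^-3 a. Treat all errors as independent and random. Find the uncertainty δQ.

Since Q is a product/quotient, work with relative uncertainties:
  (3·δc/c)² = (3×0.119)² = 0.126;  (-3·δx/x)² = (-3×0.0488)² = 0.0215;  (1·δa/a)² = (1×0.0585)² = 0.00342
δQ/Q = √(0.151) = 0.389
Q = 91.76, so δQ = 0.389 × 91.76 = 35.7.

35.7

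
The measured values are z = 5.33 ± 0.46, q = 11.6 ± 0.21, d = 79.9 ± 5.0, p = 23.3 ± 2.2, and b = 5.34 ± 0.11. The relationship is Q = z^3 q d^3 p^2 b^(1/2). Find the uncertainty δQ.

4.18e+11

Products/powers → add relative errors in quadrature, weighted by exponent:
  (3·δz/z)² = (3×0.0863)² = 0.0670;  (1·δq/q)² = (1×0.0181)² = 0.000328;  (3·δd/d)² = (3×0.0626)² = 0.0352;  (2·δp/p)² = (2×0.0944)² = 0.0357;  (½·δb/b)² = (0.5×0.0206)² = 0.000106
δQ/Q = √(0.138) = 0.372
Q = 1.12e+12, so δQ = 0.372 × 1.12e+12 = 4.18e+11.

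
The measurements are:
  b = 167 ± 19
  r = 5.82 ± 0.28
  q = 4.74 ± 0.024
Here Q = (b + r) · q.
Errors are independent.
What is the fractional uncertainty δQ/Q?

0.110

Let u = b + r = 173. δu = √(δb² + δr²) = √(361 + 0.0784) = 19.0, so δu/u = 0.110.
Q is then a monomial in u, q:
δQ/Q = √((δu/u)² + (1·δq/q)²) = √(0.0121 + 2.56e-05) = 0.110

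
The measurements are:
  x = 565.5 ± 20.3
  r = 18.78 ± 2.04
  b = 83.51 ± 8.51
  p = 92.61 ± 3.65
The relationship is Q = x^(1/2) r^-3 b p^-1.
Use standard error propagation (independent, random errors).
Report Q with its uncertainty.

Since Q is a product/quotient, work with relative uncertainties:
  (½·δx/x)² = (0.5×0.0359)² = 0.000322;  (-3·δr/r)² = (-3×0.109)² = 0.106;  (1·δb/b)² = (1×0.102)² = 0.0104;  (-1·δp/p)² = (-1×0.0394)² = 0.00155
δQ/Q = √(0.118) = 0.344
Q = 0.003238, so δQ = 0.344 × 0.003238 = 0.00111.

0.003238 ± 0.00111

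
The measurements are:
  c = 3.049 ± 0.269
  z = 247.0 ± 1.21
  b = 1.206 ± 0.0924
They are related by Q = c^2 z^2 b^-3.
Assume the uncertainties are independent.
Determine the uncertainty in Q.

Products/powers → add relative errors in quadrature, weighted by exponent:
  (2·δc/c)² = (2×0.0882)² = 0.0311;  (2·δz/z)² = (2×0.00490)² = 9.6e-05;  (-3·δb/b)² = (-3×0.0766)² = 0.0528
δQ/Q = √(0.0841) = 0.290
Q = 323300, so δQ = 0.290 × 323300 = 93700.

93700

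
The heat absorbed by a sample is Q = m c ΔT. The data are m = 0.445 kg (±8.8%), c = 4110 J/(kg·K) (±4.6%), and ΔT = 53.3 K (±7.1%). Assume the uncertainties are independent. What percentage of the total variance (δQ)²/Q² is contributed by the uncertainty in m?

(δQ/Q)² = (1·δm/m)² + (1·δc/c)² + (1·δΔT/ΔT)²
  m term: (1×0.0880)² = 0.00774
  c term: (1×0.0460)² = 0.00212
  ΔT term: (1×0.0710)² = 0.00504
Total = 0.0149. Share from m = 0.00774/0.0149 = 0.520.

52.0%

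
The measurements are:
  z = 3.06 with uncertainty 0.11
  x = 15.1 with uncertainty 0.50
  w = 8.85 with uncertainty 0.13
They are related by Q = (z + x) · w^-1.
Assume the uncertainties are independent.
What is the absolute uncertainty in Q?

Let u = z + x = 18.2. δu = √(δz² + δx²) = √(0.0121 + 0.250) = 0.512, so δu/u = 0.0282.
Q is then a monomial in u, w:
δQ/Q = √((δu/u)² + (-1·δw/w)²) = √(0.000795 + 0.000216) = 0.0318
Q = 2.05, so δQ = 0.0318 × 2.05 = 0.0652.

0.0652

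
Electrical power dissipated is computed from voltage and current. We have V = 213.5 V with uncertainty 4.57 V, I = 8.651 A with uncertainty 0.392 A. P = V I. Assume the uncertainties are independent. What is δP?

92.6 W

For a monomial P ∝ V, I, fractional errors add in quadrature:
  (1·δV/V)² = (1×0.0214)² = 0.000458;  (1·δI/I)² = (1×0.0453)² = 0.00205
δP/P = √(0.00251) = 0.0501
P = 1847 W, so δP = 0.0501 × 1847 = 92.6 W.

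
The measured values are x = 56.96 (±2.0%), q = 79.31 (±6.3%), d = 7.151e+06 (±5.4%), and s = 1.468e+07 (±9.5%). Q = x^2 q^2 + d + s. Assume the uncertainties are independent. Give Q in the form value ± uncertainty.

(4.224 ± 0.306) × 10^7

Let p = x^2·q^2 = 2.041e+07. δp/p = √((2·δx/x)² + (2·δq/q)²) = √(0.00160 + 0.0159) = 0.132, so δp = 2.7e+06.
Q = p + d + s: δQ = √(δp² + δd² + δs²) = √(7.28e+12 + 1.49e+11 + 1.94e+12) = 3.06e+06
Q = 4.224e+07.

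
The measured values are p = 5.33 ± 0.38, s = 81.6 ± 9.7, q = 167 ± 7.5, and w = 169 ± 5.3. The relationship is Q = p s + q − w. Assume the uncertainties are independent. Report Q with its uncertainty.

433 ± 61.0

Let h = p·s = 435. δh/h = √((1·δp/p)² + (1·δs/s)²) = √(0.00508 + 0.0141) = 0.139, so δh = 60.3.
Q = h + q − w: δQ = √(δh² + δq² + δw²) = √(3630 + 56.2 + 28.1) = 61.0
Q = 433.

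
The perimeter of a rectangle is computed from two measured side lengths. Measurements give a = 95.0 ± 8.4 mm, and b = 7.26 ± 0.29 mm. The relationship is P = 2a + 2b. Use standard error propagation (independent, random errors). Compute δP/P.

0.0822

For a sum/difference, combine absolute errors in quadrature:
  (2·δa)² = 282;  (2·δb)² = 0.336
δP = √(283) = 16.8 mm
P = 205 mm, so δP/P = 16.8/205 = 0.0822.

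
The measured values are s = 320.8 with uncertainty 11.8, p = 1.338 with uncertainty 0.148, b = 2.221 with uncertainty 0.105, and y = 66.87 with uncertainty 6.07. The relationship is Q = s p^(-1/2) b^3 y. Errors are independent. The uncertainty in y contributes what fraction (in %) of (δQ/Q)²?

25.1%

(δQ/Q)² = (1·δs/s)² + (−½·δp/p)² + (3·δb/b)² + (1·δy/y)²
  s term: (1×0.0368)² = 0.00135
  p term: (-0.5×0.111)² = 0.00306
  b term: (3×0.0473)² = 0.0201
  y term: (1×0.0908)² = 0.00824
Total = 0.0328. Share from y = 0.00824/0.0328 = 0.251.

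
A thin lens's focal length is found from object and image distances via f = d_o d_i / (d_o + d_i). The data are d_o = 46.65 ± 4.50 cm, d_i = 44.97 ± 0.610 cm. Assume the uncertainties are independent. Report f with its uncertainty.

∂f/∂d_o = (d_i/(d_o+d_i))² = 0.241;  ∂f/∂d_i = (d_o/(d_o+d_i))² = 0.259
δf = √((∂f/∂d_o · δd_o)² + (∂f/∂d_i · δd_i)²) = √(1.18 + 0.0250) = 1.10 cm
f = 22.90 cm.

22.90 ± 1.10 cm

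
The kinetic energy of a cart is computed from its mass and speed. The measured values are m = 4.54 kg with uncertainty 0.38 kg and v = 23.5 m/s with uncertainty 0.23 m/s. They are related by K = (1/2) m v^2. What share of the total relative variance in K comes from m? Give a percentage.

(δK/K)² = (1·δm/m)² + (2·δv/v)²
  m term: (1×0.0837)² = 0.00701
  v term: (2×0.00979)² = 0.000383
Total = 0.00739. Share from m = 0.00701/0.00739 = 0.948.

94.8%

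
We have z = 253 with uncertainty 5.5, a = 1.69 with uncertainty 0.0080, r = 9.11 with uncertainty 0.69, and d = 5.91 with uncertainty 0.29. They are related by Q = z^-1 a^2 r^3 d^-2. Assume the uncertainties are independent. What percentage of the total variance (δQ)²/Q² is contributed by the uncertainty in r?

(δQ/Q)² = (-1·δz/z)² + (2·δa/a)² + (3·δr/r)² + (-2·δd/d)²
  z term: (-1×0.0217)² = 0.000473
  a term: (2×0.00473)² = 8.96e-05
  r term: (3×0.0757)² = 0.0516
  d term: (-2×0.0491)² = 0.00963
Total = 0.0618. Share from r = 0.0516/0.0618 = 0.835.

83.5%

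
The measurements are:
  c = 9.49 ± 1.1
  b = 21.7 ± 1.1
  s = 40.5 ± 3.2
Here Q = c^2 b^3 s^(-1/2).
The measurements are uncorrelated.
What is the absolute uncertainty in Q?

40500

Since Q is a product/quotient, work with relative uncertainties:
  (2·δc/c)² = (2×0.116)² = 0.0537;  (3·δb/b)² = (3×0.0507)² = 0.0231;  (−½·δs/s)² = (-0.5×0.0790)² = 0.00156
δQ/Q = √(0.0784) = 0.280
Q = 1.45e+05, so δQ = 0.280 × 1.45e+05 = 40500.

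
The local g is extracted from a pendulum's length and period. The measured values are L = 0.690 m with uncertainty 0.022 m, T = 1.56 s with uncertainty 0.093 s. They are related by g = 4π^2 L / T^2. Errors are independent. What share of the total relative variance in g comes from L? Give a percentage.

(δg/g)² = (1·δL/L)² + (-2·δT/T)²
  L term: (1×0.0319)² = 0.00102
  T term: (-2×0.0596)² = 0.0142
Total = 0.0152. Share from L = 0.00102/0.0152 = 0.0667.

6.67%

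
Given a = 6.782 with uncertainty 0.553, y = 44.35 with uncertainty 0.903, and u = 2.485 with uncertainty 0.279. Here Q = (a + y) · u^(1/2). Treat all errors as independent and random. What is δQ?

4.82

Let w = a + y = 51.13. δw = √(δa² + δy²) = √(0.306 + 0.815) = 1.06, so δw/w = 0.0207.
Q is then a monomial in w, u:
δQ/Q = √((δw/w)² + (½·δu/u)²) = √(0.000429 + 0.00315) = 0.0598
Q = 80.60, so δQ = 0.0598 × 80.60 = 4.82.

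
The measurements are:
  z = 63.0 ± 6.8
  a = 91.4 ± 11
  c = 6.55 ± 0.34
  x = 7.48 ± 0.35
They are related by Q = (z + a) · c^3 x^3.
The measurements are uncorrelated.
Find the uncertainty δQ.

Let u = z + a = 154. δu = √(δz² + δa²) = √(46.2 + 121) = 12.9, so δu/u = 0.0838.
Q is then a monomial in u, c, x:
δQ/Q = √((δu/u)² + (3·δc/c)² + (3·δx/x)²) = √(0.00702 + 0.0243 + 0.0197) = 0.226
Q = 1.82e+07, so δQ = 0.226 × 1.82e+07 = 4.1e+06.

4.1e+06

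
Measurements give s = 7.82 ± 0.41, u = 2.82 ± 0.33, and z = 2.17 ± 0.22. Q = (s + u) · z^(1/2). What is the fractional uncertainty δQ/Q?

0.0708

Let w = s + u = 10.6. δw = √(δs² + δu²) = √(0.168 + 0.109) = 0.526, so δw/w = 0.0495.
Q is then a monomial in w, z:
δQ/Q = √((δw/w)² + (½·δz/z)²) = √(0.00245 + 0.00257) = 0.0708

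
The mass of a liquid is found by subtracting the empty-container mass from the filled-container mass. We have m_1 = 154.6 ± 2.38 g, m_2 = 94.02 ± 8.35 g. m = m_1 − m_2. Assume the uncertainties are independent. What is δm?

8.68 g

m is a linear combination, so absolute uncertainties add in quadrature:
  (δm_1)² = 5.66;  (δm_2)² = 69.7
δm = √(75.4) = 8.68 g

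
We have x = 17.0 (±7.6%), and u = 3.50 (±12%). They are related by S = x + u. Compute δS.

1.36

S is a linear combination, so absolute uncertainties add in quadrature:
  (δx)² = 1.67;  (δu)² = 0.176
δS = √(1.85) = 1.36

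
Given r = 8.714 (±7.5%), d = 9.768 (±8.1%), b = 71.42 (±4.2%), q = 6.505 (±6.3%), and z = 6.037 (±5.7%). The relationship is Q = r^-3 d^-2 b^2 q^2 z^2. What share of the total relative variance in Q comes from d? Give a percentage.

23.3%

(δQ/Q)² = (-3·δr/r)² + (-2·δd/d)² + (2·δb/b)² + (2·δq/q)² + (2·δz/z)²
  r term: (-3×0.0750)² = 0.0506
  d term: (-2×0.0810)² = 0.0262
  b term: (2×0.0420)² = 0.00706
  q term: (2×0.0630)² = 0.0159
  z term: (2×0.0570)² = 0.0130
Total = 0.113. Share from d = 0.0262/0.113 = 0.233.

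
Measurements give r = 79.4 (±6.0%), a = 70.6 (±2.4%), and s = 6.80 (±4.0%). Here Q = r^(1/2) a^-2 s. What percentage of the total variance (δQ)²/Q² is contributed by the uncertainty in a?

48.0%

(δQ/Q)² = (½·δr/r)² + (-2·δa/a)² + (1·δs/s)²
  r term: (0.5×0.0600)² = 0.000900
  a term: (-2×0.0240)² = 0.00230
  s term: (1×0.0400)² = 0.00160
Total = 0.00480. Share from a = 0.00230/0.00480 = 0.480.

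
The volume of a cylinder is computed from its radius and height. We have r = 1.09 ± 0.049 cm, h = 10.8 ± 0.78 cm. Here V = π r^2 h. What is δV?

4.65 cm^3

Relative error in a monomial: (δV/V)² = Σ (nᵢ · δxᵢ/xᵢ)².
  (2·δr/r)² = (2×0.0450)² = 0.00808;  (1·δh/h)² = (1×0.0722)² = 0.00522
δV/V = √(0.0133) = 0.115
V = 40.3 cm^3, so δV = 0.115 × 40.3 = 4.65 cm^3.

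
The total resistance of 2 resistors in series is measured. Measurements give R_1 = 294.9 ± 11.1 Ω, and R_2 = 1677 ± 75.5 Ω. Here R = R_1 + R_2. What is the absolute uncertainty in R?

Absolute uncertainties add in quadrature for a linear combination:
  (δR_1)² = 123;  (δR_2)² = 5700
δR = √(5820) = 76.3 Ω

76.3 Ω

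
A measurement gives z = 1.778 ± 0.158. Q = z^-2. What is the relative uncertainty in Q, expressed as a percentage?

Products/powers → add relative errors in quadrature, weighted by exponent:
  (-2·δz/z)² = (-2×0.0889)² = 0.0316
δQ/Q = √(0.0316) = 0.178

17.8%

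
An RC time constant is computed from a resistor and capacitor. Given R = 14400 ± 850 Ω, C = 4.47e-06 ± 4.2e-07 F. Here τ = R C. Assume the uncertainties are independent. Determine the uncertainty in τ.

Relative error in a monomial: (δτ/τ)² = Σ (nᵢ · δxᵢ/xᵢ)².
  (1·δR/R)² = (1×0.0590)² = 0.00348;  (1·δC/C)² = (1×0.0940)² = 0.00883
δτ/τ = √(0.0123) = 0.111
τ = 0.0644 s, so δτ = 0.111 × 0.0644 = 0.00714 s.

0.00714 s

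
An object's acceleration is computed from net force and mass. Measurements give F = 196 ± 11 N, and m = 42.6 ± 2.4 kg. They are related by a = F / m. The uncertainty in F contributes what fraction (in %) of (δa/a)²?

49.8%

(δa/a)² = (1·δF/F)² + (-1·δm/m)²
  F term: (1×0.0561)² = 0.00315
  m term: (-1×0.0563)² = 0.00317
Total = 0.00632. Share from F = 0.00315/0.00632 = 0.498.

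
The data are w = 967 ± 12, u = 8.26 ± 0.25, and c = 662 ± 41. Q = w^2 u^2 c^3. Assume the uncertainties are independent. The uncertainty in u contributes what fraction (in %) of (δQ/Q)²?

(δQ/Q)² = (2·δw/w)² + (2·δu/u)² + (3·δc/c)²
  w term: (2×0.0124)² = 0.000616
  u term: (2×0.0303)² = 0.00366
  c term: (3×0.0619)² = 0.0345
Total = 0.0388. Share from u = 0.00366/0.0388 = 0.0944.

9.44%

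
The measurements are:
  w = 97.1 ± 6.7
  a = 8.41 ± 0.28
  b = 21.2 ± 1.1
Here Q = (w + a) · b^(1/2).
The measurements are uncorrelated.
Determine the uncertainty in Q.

Let u = w + a = 106. δu = √(δw² + δa²) = √(44.9 + 0.0784) = 6.71, so δu/u = 0.0636.
Q is then a monomial in u, b:
δQ/Q = √((δu/u)² + (½·δb/b)²) = √(0.00404 + 0.000673) = 0.0686
Q = 486, so δQ = 0.0686 × 486 = 33.3.

33.3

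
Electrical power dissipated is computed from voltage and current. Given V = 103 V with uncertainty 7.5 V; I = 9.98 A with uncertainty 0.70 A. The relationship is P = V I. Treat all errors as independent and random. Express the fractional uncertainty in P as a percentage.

10.1%

Relative error in a monomial: (δP/P)² = Σ (nᵢ · δxᵢ/xᵢ)².
  (1·δV/V)² = (1×0.0728)² = 0.00530;  (1·δI/I)² = (1×0.0701)² = 0.00492
δP/P = √(0.0102) = 0.101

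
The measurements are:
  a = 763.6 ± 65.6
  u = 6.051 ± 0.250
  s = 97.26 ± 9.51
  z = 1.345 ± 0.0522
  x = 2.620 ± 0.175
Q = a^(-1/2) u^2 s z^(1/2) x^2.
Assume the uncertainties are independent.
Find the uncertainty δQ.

196

Products/powers → add relative errors in quadrature, weighted by exponent:
  (−½·δa/a)² = (-0.5×0.0859)² = 0.00185;  (2·δu/u)² = (2×0.0413)² = 0.00683;  (1·δs/s)² = (1×0.0978)² = 0.00956;  (½·δz/z)² = (0.5×0.0388)² = 0.000377;  (2·δx/x)² = (2×0.0668)² = 0.0178
δQ/Q = √(0.0365) = 0.191
Q = 1026, so δQ = 0.191 × 1026 = 196.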